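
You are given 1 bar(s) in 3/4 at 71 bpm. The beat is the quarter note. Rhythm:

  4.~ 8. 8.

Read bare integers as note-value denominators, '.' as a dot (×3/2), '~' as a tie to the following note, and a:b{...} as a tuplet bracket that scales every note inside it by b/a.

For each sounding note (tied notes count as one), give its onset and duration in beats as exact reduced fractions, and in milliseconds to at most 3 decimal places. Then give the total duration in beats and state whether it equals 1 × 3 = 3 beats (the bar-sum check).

1) 0.0ms=0b +1901.408ms=9/4b
2) 1901.408ms=9/4b +633.803ms=3/4b
Σ=3b of 3 (71bpm 3/4) — PASS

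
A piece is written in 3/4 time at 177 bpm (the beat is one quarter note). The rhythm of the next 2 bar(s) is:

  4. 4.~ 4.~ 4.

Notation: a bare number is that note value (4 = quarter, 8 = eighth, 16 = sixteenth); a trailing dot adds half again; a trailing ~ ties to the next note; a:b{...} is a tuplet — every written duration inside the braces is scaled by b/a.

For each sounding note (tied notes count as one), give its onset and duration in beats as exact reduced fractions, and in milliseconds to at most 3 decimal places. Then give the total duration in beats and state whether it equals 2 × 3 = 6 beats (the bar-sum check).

1) 0.0ms=0b +508.475ms=3/2b
2) 508.475ms=3/2b +1525.424ms=9/2b
Σ=6b of 6 (177bpm 3/4) — PASS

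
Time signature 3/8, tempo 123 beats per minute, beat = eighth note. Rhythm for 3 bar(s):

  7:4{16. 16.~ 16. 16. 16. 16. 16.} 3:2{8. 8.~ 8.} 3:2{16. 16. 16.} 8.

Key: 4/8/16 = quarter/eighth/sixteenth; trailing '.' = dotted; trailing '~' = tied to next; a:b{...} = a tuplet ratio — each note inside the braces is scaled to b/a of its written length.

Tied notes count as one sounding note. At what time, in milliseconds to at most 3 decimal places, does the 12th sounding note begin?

note 12 onset = 15/2b = 3658.537ms

1. 0.0ms @ 0 + 209.059ms (3/7)
2. 209.059ms @ 3/7 + 418.118ms (6/7)
3. 627.178ms @ 9/7 + 209.059ms (3/7)
4. 836.237ms @ 12/7 + 209.059ms (3/7)
5. 1045.296ms @ 15/7 + 209.059ms (3/7)
6. 1254.355ms @ 18/7 + 209.059ms (3/7)
7. 1463.415ms @ 3 + 487.805ms (1)
8. 1951.22ms @ 4 + 975.61ms (2)
9. 2926.829ms @ 6 + 243.902ms (1/2)
10. 3170.732ms @ 13/2 + 243.902ms (1/2)
11. 3414.634ms @ 7 + 243.902ms (1/2)
12. 3658.537ms @ 15/2 + 731.707ms (3/2)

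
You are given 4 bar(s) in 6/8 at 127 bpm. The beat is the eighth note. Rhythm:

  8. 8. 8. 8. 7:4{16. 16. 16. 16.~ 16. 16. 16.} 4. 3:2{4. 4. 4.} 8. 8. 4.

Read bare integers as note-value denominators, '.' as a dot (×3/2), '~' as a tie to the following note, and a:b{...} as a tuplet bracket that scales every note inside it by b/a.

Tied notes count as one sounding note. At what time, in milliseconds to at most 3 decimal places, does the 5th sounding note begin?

note 5 onset = 6b = 2834.646ms

1. 0.0ms @ 0 + 708.661ms (3/2)
2. 708.661ms @ 3/2 + 708.661ms (3/2)
3. 1417.323ms @ 3 + 708.661ms (3/2)
4. 2125.984ms @ 9/2 + 708.661ms (3/2)
5. 2834.646ms @ 6 + 202.475ms (3/7)
6. 3037.12ms @ 45/7 + 202.475ms (3/7)
7. 3239.595ms @ 48/7 + 202.475ms (3/7)
8. 3442.07ms @ 51/7 + 404.949ms (6/7)
9. 3847.019ms @ 57/7 + 202.475ms (3/7)
10. 4049.494ms @ 60/7 + 202.475ms (3/7)
11. 4251.969ms @ 9 + 1417.323ms (3)
12. 5669.291ms @ 12 + 944.882ms (2)
13. 6614.173ms @ 14 + 944.882ms (2)
14. 7559.055ms @ 16 + 944.882ms (2)
15. 8503.937ms @ 18 + 708.661ms (3/2)
16. 9212.598ms @ 39/2 + 708.661ms (3/2)
17. 9921.26ms @ 21 + 1417.323ms (3)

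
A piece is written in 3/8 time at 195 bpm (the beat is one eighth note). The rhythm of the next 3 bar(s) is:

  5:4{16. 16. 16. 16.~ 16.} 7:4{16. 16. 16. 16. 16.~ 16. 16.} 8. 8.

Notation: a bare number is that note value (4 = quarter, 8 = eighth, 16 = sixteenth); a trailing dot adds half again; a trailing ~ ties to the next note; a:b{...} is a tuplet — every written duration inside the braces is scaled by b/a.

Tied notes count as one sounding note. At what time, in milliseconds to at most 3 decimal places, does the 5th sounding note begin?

1. 0.0ms @ 0 + 184.615ms (3/5)
2. 184.615ms @ 3/5 + 184.615ms (3/5)
3. 369.231ms @ 6/5 + 184.615ms (3/5)
4. 553.846ms @ 9/5 + 369.231ms (6/5)
5. 923.077ms @ 3 + 131.868ms (3/7)
6. 1054.945ms @ 24/7 + 131.868ms (3/7)
7. 1186.813ms @ 27/7 + 131.868ms (3/7)
8. 1318.681ms @ 30/7 + 131.868ms (3/7)
9. 1450.549ms @ 33/7 + 263.736ms (6/7)
10. 1714.286ms @ 39/7 + 131.868ms (3/7)
11. 1846.154ms @ 6 + 461.538ms (3/2)
12. 2307.692ms @ 15/2 + 461.538ms (3/2)

note 5 onset = 3b = 923.077ms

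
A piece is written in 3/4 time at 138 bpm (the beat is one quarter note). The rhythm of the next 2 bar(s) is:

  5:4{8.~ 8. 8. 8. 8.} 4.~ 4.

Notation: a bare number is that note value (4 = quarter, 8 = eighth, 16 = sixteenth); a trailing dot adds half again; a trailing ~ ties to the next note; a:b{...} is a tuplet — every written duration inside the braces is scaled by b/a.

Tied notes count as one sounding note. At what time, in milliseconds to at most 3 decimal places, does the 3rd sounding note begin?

1. 0.0ms @ 0 + 521.739ms (6/5)
2. 521.739ms @ 6/5 + 260.87ms (3/5)
3. 782.609ms @ 9/5 + 260.87ms (3/5)
4. 1043.478ms @ 12/5 + 260.87ms (3/5)
5. 1304.348ms @ 3 + 1304.348ms (3)

note 3 onset = 9/5b = 782.609ms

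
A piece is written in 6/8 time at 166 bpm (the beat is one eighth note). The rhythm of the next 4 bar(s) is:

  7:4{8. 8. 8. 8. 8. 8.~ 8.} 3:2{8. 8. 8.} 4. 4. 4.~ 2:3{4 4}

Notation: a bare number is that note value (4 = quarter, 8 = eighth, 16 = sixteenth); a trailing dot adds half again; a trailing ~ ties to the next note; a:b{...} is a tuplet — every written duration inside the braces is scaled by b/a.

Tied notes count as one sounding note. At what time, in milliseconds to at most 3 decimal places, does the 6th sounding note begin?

note 6 onset = 30/7b = 1549.053ms

1. 0.0ms @ 0 + 309.811ms (6/7)
2. 309.811ms @ 6/7 + 309.811ms (6/7)
3. 619.621ms @ 12/7 + 309.811ms (6/7)
4. 929.432ms @ 18/7 + 309.811ms (6/7)
5. 1239.243ms @ 24/7 + 309.811ms (6/7)
6. 1549.053ms @ 30/7 + 619.621ms (12/7)
7. 2168.675ms @ 6 + 361.446ms (1)
8. 2530.12ms @ 7 + 361.446ms (1)
9. 2891.566ms @ 8 + 361.446ms (1)
10. 3253.012ms @ 9 + 1084.337ms (3)
11. 4337.349ms @ 12 + 1084.337ms (3)
12. 5421.687ms @ 15 + 2168.675ms (6)
13. 7590.361ms @ 21 + 1084.337ms (3)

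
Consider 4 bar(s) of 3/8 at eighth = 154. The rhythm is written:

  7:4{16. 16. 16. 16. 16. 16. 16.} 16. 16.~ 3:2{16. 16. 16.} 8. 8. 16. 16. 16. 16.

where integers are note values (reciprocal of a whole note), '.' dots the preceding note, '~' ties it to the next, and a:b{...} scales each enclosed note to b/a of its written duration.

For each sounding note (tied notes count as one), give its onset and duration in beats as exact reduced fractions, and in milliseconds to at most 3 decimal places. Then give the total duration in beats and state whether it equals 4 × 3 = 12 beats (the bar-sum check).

1) 0.0ms=0b +166.976ms=3/7b
2) 166.976ms=3/7b +166.976ms=3/7b
3) 333.952ms=6/7b +166.976ms=3/7b
4) 500.928ms=9/7b +166.976ms=3/7b
5) 667.904ms=12/7b +166.976ms=3/7b
6) 834.879ms=15/7b +166.976ms=3/7b
7) 1001.855ms=18/7b +166.976ms=3/7b
8) 1168.831ms=3b +292.208ms=3/4b
9) 1461.039ms=15/4b +487.013ms=5/4b
10) 1948.052ms=5b +194.805ms=1/2b
11) 2142.857ms=11/2b +194.805ms=1/2b
12) 2337.662ms=6b +584.416ms=3/2b
13) 2922.078ms=15/2b +584.416ms=3/2b
14) 3506.494ms=9b +292.208ms=3/4b
15) 3798.701ms=39/4b +292.208ms=3/4b
16) 4090.909ms=21/2b +292.208ms=3/4b
17) 4383.117ms=45/4b +292.208ms=3/4b
Σ=12b of 12 (154bpm 3/8) — PASS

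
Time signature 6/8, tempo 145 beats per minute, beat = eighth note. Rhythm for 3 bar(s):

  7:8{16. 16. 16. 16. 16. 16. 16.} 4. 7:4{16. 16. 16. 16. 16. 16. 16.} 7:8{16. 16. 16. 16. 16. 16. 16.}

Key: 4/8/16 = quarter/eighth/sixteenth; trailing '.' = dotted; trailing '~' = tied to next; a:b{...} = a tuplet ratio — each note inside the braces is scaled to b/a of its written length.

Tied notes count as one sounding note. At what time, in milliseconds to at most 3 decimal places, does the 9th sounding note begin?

note 9 onset = 9b = 3724.138ms

1. 0.0ms @ 0 + 354.68ms (6/7)
2. 354.68ms @ 6/7 + 354.68ms (6/7)
3. 709.36ms @ 12/7 + 354.68ms (6/7)
4. 1064.039ms @ 18/7 + 354.68ms (6/7)
5. 1418.719ms @ 24/7 + 354.68ms (6/7)
6. 1773.399ms @ 30/7 + 354.68ms (6/7)
7. 2128.079ms @ 36/7 + 354.68ms (6/7)
8. 2482.759ms @ 6 + 1241.379ms (3)
9. 3724.138ms @ 9 + 177.34ms (3/7)
10. 3901.478ms @ 66/7 + 177.34ms (3/7)
11. 4078.818ms @ 69/7 + 177.34ms (3/7)
12. 4256.158ms @ 72/7 + 177.34ms (3/7)
13. 4433.498ms @ 75/7 + 177.34ms (3/7)
14. 4610.837ms @ 78/7 + 177.34ms (3/7)
15. 4788.177ms @ 81/7 + 177.34ms (3/7)
16. 4965.517ms @ 12 + 354.68ms (6/7)
17. 5320.197ms @ 90/7 + 354.68ms (6/7)
18. 5674.877ms @ 96/7 + 354.68ms (6/7)
19. 6029.557ms @ 102/7 + 354.68ms (6/7)
20. 6384.236ms @ 108/7 + 354.68ms (6/7)
21. 6738.916ms @ 114/7 + 354.68ms (6/7)
22. 7093.596ms @ 120/7 + 354.68ms (6/7)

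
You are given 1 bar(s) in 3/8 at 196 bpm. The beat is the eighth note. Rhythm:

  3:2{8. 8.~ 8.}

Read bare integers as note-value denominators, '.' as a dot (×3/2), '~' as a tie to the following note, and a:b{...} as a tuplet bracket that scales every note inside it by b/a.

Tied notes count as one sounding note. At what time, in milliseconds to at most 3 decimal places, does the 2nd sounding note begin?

1. 0.0ms @ 0 + 306.122ms (1)
2. 306.122ms @ 1 + 612.245ms (2)

note 2 onset = 1b = 306.122ms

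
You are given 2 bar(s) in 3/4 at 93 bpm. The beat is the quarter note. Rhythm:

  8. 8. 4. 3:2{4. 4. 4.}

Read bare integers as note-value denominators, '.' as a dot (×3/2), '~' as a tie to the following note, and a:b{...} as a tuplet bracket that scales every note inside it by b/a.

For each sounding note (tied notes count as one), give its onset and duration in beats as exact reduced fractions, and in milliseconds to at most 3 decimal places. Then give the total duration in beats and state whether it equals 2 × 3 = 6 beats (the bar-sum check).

1) 0.0ms=0b +483.871ms=3/4b
2) 483.871ms=3/4b +483.871ms=3/4b
3) 967.742ms=3/2b +967.742ms=3/2b
4) 1935.484ms=3b +645.161ms=1b
5) 2580.645ms=4b +645.161ms=1b
6) 3225.806ms=5b +645.161ms=1b
Σ=6b of 6 (93bpm 3/4) — PASS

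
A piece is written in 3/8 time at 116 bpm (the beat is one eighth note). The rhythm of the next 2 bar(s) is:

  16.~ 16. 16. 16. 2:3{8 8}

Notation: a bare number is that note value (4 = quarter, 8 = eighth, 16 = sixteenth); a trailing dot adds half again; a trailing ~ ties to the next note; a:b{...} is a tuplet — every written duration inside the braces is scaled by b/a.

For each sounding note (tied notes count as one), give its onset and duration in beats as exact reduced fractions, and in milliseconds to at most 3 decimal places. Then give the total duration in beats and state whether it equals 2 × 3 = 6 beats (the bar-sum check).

1) 0.0ms=0b +775.862ms=3/2b
2) 775.862ms=3/2b +387.931ms=3/4b
3) 1163.793ms=9/4b +387.931ms=3/4b
4) 1551.724ms=3b +775.862ms=3/2b
5) 2327.586ms=9/2b +775.862ms=3/2b
Σ=6b of 6 (116bpm 3/8) — PASS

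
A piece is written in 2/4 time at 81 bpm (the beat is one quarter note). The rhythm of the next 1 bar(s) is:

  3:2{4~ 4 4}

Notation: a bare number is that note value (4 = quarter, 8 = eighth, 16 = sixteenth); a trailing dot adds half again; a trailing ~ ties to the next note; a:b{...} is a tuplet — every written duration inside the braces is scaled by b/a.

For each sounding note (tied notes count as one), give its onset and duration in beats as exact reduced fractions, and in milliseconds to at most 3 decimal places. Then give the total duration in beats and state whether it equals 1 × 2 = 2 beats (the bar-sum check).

1) 0.0ms=0b +987.654ms=4/3b
2) 987.654ms=4/3b +493.827ms=2/3b
Σ=2b of 2 (81bpm 2/4) — PASS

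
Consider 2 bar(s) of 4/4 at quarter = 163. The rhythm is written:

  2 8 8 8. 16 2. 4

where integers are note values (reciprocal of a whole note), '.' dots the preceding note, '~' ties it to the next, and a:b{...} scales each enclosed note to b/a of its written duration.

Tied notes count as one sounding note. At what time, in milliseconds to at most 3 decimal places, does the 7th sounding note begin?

1. 0.0ms @ 0 + 736.196ms (2)
2. 736.196ms @ 2 + 184.049ms (1/2)
3. 920.245ms @ 5/2 + 184.049ms (1/2)
4. 1104.294ms @ 3 + 276.074ms (3/4)
5. 1380.368ms @ 15/4 + 92.025ms (1/4)
6. 1472.393ms @ 4 + 1104.294ms (3)
7. 2576.687ms @ 7 + 368.098ms (1)

note 7 onset = 7b = 2576.687ms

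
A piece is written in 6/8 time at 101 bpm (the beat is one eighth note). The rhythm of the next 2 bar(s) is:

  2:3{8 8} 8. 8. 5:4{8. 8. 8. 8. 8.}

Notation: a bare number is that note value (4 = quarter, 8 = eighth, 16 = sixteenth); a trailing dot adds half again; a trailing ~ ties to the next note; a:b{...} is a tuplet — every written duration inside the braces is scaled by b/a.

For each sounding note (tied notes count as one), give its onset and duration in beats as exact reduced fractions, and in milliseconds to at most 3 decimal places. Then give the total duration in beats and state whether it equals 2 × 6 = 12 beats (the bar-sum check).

1) 0.0ms=0b +891.089ms=3/2b
2) 891.089ms=3/2b +891.089ms=3/2b
3) 1782.178ms=3b +891.089ms=3/2b
4) 2673.267ms=9/2b +891.089ms=3/2b
5) 3564.356ms=6b +712.871ms=6/5b
6) 4277.228ms=36/5b +712.871ms=6/5b
7) 4990.099ms=42/5b +712.871ms=6/5b
8) 5702.97ms=48/5b +712.871ms=6/5b
9) 6415.842ms=54/5b +712.871ms=6/5b
Σ=12b of 12 (101bpm 6/8) — PASS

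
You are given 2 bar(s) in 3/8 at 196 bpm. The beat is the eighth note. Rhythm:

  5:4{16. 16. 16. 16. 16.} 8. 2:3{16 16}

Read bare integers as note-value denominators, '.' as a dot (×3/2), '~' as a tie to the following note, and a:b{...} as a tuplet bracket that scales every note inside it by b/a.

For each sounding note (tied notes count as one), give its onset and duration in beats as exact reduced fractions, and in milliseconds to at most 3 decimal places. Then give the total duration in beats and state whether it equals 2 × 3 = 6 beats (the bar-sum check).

1) 0.0ms=0b +183.673ms=3/5b
2) 183.673ms=3/5b +183.673ms=3/5b
3) 367.347ms=6/5b +183.673ms=3/5b
4) 551.02ms=9/5b +183.673ms=3/5b
5) 734.694ms=12/5b +183.673ms=3/5b
6) 918.367ms=3b +459.184ms=3/2b
7) 1377.551ms=9/2b +229.592ms=3/4b
8) 1607.143ms=21/4b +229.592ms=3/4b
Σ=6b of 6 (196bpm 3/8) — PASS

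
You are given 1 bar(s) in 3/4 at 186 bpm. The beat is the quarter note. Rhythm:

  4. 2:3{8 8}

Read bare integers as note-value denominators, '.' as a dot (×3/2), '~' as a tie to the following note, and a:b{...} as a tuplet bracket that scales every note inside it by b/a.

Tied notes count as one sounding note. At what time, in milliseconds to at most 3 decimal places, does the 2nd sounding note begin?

1. 0.0ms @ 0 + 483.871ms (3/2)
2. 483.871ms @ 3/2 + 241.935ms (3/4)
3. 725.806ms @ 9/4 + 241.935ms (3/4)

note 2 onset = 3/2b = 483.871ms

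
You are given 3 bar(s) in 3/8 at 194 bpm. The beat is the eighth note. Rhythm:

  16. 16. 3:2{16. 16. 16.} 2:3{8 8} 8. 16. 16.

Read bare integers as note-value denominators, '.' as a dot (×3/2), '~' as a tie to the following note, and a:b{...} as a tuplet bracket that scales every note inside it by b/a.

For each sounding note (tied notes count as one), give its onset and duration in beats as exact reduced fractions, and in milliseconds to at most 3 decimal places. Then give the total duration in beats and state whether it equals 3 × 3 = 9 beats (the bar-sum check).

1) 0.0ms=0b +231.959ms=3/4b
2) 231.959ms=3/4b +231.959ms=3/4b
3) 463.918ms=3/2b +154.639ms=1/2b
4) 618.557ms=2b +154.639ms=1/2b
5) 773.196ms=5/2b +154.639ms=1/2b
6) 927.835ms=3b +463.918ms=3/2b
7) 1391.753ms=9/2b +463.918ms=3/2b
8) 1855.67ms=6b +463.918ms=3/2b
9) 2319.588ms=15/2b +231.959ms=3/4b
10) 2551.546ms=33/4b +231.959ms=3/4b
Σ=9b of 9 (194bpm 3/8) — PASS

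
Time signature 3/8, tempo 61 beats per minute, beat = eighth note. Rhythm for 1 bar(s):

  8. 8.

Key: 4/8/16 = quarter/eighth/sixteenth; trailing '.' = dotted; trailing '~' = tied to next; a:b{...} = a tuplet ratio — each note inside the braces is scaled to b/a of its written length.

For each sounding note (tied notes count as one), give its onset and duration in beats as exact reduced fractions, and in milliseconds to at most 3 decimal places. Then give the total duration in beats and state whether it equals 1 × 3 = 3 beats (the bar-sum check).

1) 0.0ms=0b +1475.41ms=3/2b
2) 1475.41ms=3/2b +1475.41ms=3/2b
Σ=3b of 3 (61bpm 3/8) — PASS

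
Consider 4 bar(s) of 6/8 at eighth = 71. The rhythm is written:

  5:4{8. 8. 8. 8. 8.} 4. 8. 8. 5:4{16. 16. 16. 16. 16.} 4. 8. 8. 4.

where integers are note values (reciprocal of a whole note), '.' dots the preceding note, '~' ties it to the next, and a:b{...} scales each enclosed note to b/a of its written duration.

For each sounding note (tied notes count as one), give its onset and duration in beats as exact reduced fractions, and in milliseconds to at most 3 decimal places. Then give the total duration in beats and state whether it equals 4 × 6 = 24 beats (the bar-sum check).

1) 0.0ms=0b +1014.085ms=6/5b
2) 1014.085ms=6/5b +1014.085ms=6/5b
3) 2028.169ms=12/5b +1014.085ms=6/5b
4) 3042.254ms=18/5b +1014.085ms=6/5b
5) 4056.338ms=24/5b +1014.085ms=6/5b
6) 5070.423ms=6b +2535.211ms=3b
7) 7605.634ms=9b +1267.606ms=3/2b
8) 8873.239ms=21/2b +1267.606ms=3/2b
9) 10140.845ms=12b +507.042ms=3/5b
10) 10647.887ms=63/5b +507.042ms=3/5b
11) 11154.93ms=66/5b +507.042ms=3/5b
12) 11661.972ms=69/5b +507.042ms=3/5b
13) 12169.014ms=72/5b +507.042ms=3/5b
14) 12676.056ms=15b +2535.211ms=3b
15) 15211.268ms=18b +1267.606ms=3/2b
16) 16478.873ms=39/2b +1267.606ms=3/2b
17) 17746.479ms=21b +2535.211ms=3b
Σ=24b of 24 (71bpm 6/8) — PASS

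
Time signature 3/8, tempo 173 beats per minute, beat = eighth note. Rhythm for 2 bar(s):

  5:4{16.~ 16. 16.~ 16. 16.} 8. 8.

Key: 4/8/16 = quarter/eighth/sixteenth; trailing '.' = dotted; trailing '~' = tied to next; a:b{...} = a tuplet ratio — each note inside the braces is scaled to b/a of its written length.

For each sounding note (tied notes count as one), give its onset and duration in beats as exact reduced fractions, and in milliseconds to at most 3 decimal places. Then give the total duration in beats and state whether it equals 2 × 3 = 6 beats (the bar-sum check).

1) 0.0ms=0b +416.185ms=6/5b
2) 416.185ms=6/5b +416.185ms=6/5b
3) 832.37ms=12/5b +208.092ms=3/5b
4) 1040.462ms=3b +520.231ms=3/2b
5) 1560.694ms=9/2b +520.231ms=3/2b
Σ=6b of 6 (173bpm 3/8) — PASS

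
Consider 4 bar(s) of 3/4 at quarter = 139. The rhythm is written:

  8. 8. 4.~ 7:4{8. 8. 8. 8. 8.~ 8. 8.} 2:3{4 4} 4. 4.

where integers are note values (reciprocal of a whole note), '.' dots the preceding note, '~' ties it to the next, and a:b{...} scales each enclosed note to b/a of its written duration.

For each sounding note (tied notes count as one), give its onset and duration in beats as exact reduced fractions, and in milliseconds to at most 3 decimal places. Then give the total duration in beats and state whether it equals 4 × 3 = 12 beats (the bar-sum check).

1) 0.0ms=0b +323.741ms=3/4b
2) 323.741ms=3/4b +323.741ms=3/4b
3) 647.482ms=3/2b +832.477ms=27/14b
4) 1479.959ms=24/7b +184.995ms=3/7b
5) 1664.954ms=27/7b +184.995ms=3/7b
6) 1849.949ms=30/7b +184.995ms=3/7b
7) 2034.943ms=33/7b +369.99ms=6/7b
8) 2404.933ms=39/7b +184.995ms=3/7b
9) 2589.928ms=6b +647.482ms=3/2b
10) 3237.41ms=15/2b +647.482ms=3/2b
11) 3884.892ms=9b +647.482ms=3/2b
12) 4532.374ms=21/2b +647.482ms=3/2b
Σ=12b of 12 (139bpm 3/4) — PASS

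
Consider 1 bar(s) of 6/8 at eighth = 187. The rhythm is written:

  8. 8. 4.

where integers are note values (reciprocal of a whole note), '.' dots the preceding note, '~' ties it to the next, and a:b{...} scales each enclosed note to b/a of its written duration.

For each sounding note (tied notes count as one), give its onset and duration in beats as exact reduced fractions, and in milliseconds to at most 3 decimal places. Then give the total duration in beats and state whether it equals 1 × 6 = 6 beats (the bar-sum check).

1) 0.0ms=0b +481.283ms=3/2b
2) 481.283ms=3/2b +481.283ms=3/2b
3) 962.567ms=3b +962.567ms=3b
Σ=6b of 6 (187bpm 6/8) — PASS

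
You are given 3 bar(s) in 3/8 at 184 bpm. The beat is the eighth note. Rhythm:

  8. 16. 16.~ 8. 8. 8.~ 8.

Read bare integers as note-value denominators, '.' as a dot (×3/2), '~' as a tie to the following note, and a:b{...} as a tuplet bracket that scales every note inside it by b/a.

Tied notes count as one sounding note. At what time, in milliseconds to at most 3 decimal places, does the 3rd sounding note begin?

1. 0.0ms @ 0 + 489.13ms (3/2)
2. 489.13ms @ 3/2 + 244.565ms (3/4)
3. 733.696ms @ 9/4 + 733.696ms (9/4)
4. 1467.391ms @ 9/2 + 489.13ms (3/2)
5. 1956.522ms @ 6 + 978.261ms (3)

note 3 onset = 9/4b = 733.696ms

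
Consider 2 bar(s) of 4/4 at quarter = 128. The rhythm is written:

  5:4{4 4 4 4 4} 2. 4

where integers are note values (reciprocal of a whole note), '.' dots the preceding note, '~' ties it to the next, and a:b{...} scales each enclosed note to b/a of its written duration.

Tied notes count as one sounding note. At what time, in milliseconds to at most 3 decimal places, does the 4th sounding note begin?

1. 0.0ms @ 0 + 375.0ms (4/5)
2. 375.0ms @ 4/5 + 375.0ms (4/5)
3. 750.0ms @ 8/5 + 375.0ms (4/5)
4. 1125.0ms @ 12/5 + 375.0ms (4/5)
5. 1500.0ms @ 16/5 + 375.0ms (4/5)
6. 1875.0ms @ 4 + 1406.25ms (3)
7. 3281.25ms @ 7 + 468.75ms (1)

note 4 onset = 12/5b = 1125.0ms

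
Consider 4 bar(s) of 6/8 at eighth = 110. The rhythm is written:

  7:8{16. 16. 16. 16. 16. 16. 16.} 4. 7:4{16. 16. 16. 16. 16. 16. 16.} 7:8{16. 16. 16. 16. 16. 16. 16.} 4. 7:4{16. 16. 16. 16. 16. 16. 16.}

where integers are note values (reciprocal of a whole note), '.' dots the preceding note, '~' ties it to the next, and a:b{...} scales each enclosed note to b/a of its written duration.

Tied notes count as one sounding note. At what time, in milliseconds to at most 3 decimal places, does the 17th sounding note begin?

note 17 onset = 90/7b = 7012.987ms

1. 0.0ms @ 0 + 467.532ms (6/7)
2. 467.532ms @ 6/7 + 467.532ms (6/7)
3. 935.065ms @ 12/7 + 467.532ms (6/7)
4. 1402.597ms @ 18/7 + 467.532ms (6/7)
5. 1870.13ms @ 24/7 + 467.532ms (6/7)
6. 2337.662ms @ 30/7 + 467.532ms (6/7)
7. 2805.195ms @ 36/7 + 467.532ms (6/7)
8. 3272.727ms @ 6 + 1636.364ms (3)
9. 4909.091ms @ 9 + 233.766ms (3/7)
10. 5142.857ms @ 66/7 + 233.766ms (3/7)
11. 5376.623ms @ 69/7 + 233.766ms (3/7)
12. 5610.39ms @ 72/7 + 233.766ms (3/7)
13. 5844.156ms @ 75/7 + 233.766ms (3/7)
14. 6077.922ms @ 78/7 + 233.766ms (3/7)
15. 6311.688ms @ 81/7 + 233.766ms (3/7)
16. 6545.455ms @ 12 + 467.532ms (6/7)
17. 7012.987ms @ 90/7 + 467.532ms (6/7)
18. 7480.519ms @ 96/7 + 467.532ms (6/7)
19. 7948.052ms @ 102/7 + 467.532ms (6/7)
20. 8415.584ms @ 108/7 + 467.532ms (6/7)
21. 8883.117ms @ 114/7 + 467.532ms (6/7)
22. 9350.649ms @ 120/7 + 467.532ms (6/7)
23. 9818.182ms @ 18 + 1636.364ms (3)
24. 11454.545ms @ 21 + 233.766ms (3/7)
25. 11688.312ms @ 150/7 + 233.766ms (3/7)
26. 11922.078ms @ 153/7 + 233.766ms (3/7)
27. 12155.844ms @ 156/7 + 233.766ms (3/7)
28. 12389.61ms @ 159/7 + 233.766ms (3/7)
29. 12623.377ms @ 162/7 + 233.766ms (3/7)
30. 12857.143ms @ 165/7 + 233.766ms (3/7)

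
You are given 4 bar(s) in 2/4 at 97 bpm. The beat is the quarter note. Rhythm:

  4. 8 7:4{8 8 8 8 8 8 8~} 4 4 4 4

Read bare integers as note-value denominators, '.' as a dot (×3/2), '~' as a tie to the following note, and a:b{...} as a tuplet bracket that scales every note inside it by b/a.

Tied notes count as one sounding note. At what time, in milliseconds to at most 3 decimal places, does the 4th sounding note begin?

note 4 onset = 16/7b = 1413.844ms

1. 0.0ms @ 0 + 927.835ms (3/2)
2. 927.835ms @ 3/2 + 309.278ms (1/2)
3. 1237.113ms @ 2 + 176.73ms (2/7)
4. 1413.844ms @ 16/7 + 176.73ms (2/7)
5. 1590.574ms @ 18/7 + 176.73ms (2/7)
6. 1767.305ms @ 20/7 + 176.73ms (2/7)
7. 1944.035ms @ 22/7 + 176.73ms (2/7)
8. 2120.766ms @ 24/7 + 176.73ms (2/7)
9. 2297.496ms @ 26/7 + 795.287ms (9/7)
10. 3092.784ms @ 5 + 618.557ms (1)
11. 3711.34ms @ 6 + 618.557ms (1)
12. 4329.897ms @ 7 + 618.557ms (1)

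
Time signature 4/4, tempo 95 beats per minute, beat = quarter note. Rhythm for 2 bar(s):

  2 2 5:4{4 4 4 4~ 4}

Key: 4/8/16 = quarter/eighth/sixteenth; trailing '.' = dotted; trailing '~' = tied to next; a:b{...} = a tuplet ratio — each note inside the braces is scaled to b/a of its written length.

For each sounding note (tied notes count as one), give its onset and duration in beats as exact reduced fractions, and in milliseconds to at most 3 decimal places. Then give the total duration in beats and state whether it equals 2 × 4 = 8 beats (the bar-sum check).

1) 0.0ms=0b +1263.158ms=2b
2) 1263.158ms=2b +1263.158ms=2b
3) 2526.316ms=4b +505.263ms=4/5b
4) 3031.579ms=24/5b +505.263ms=4/5b
5) 3536.842ms=28/5b +505.263ms=4/5b
6) 4042.105ms=32/5b +1010.526ms=8/5b
Σ=8b of 8 (95bpm 4/4) — PASS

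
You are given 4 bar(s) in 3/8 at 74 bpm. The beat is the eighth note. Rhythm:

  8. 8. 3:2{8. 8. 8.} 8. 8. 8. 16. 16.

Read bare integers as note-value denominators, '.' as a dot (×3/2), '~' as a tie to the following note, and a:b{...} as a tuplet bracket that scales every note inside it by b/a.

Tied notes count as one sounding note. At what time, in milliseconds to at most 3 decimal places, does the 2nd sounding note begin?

note 2 onset = 3/2b = 1216.216ms

1. 0.0ms @ 0 + 1216.216ms (3/2)
2. 1216.216ms @ 3/2 + 1216.216ms (3/2)
3. 2432.432ms @ 3 + 810.811ms (1)
4. 3243.243ms @ 4 + 810.811ms (1)
5. 4054.054ms @ 5 + 810.811ms (1)
6. 4864.865ms @ 6 + 1216.216ms (3/2)
7. 6081.081ms @ 15/2 + 1216.216ms (3/2)
8. 7297.297ms @ 9 + 1216.216ms (3/2)
9. 8513.514ms @ 21/2 + 608.108ms (3/4)
10. 9121.622ms @ 45/4 + 608.108ms (3/4)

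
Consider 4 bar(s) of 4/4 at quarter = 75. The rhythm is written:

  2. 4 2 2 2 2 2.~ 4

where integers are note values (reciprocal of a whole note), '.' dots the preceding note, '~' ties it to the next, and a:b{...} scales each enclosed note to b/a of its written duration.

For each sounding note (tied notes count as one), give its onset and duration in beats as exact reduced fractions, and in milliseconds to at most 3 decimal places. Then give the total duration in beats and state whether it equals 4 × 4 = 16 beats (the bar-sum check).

1) 0.0ms=0b +2400.0ms=3b
2) 2400.0ms=3b +800.0ms=1b
3) 3200.0ms=4b +1600.0ms=2b
4) 4800.0ms=6b +1600.0ms=2b
5) 6400.0ms=8b +1600.0ms=2b
6) 8000.0ms=10b +1600.0ms=2b
7) 9600.0ms=12b +3200.0ms=4b
Σ=16b of 16 (75bpm 4/4) — PASS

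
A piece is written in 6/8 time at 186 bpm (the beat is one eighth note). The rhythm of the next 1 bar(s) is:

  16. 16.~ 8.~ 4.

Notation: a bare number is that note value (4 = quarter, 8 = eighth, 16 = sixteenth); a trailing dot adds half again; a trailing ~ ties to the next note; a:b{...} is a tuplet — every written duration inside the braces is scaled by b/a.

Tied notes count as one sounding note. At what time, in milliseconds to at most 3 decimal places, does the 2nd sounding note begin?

1. 0.0ms @ 0 + 241.935ms (3/4)
2. 241.935ms @ 3/4 + 1693.548ms (21/4)

note 2 onset = 3/4b = 241.935ms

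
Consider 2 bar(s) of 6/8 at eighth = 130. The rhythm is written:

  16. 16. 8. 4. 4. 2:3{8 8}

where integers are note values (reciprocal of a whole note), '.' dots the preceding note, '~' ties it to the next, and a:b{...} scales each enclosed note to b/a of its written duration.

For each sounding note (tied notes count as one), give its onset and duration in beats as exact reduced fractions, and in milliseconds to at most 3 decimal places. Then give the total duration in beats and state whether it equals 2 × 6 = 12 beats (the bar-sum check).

1) 0.0ms=0b +346.154ms=3/4b
2) 346.154ms=3/4b +346.154ms=3/4b
3) 692.308ms=3/2b +692.308ms=3/2b
4) 1384.615ms=3b +1384.615ms=3b
5) 2769.231ms=6b +1384.615ms=3b
6) 4153.846ms=9b +692.308ms=3/2b
7) 4846.154ms=21/2b +692.308ms=3/2b
Σ=12b of 12 (130bpm 6/8) — PASS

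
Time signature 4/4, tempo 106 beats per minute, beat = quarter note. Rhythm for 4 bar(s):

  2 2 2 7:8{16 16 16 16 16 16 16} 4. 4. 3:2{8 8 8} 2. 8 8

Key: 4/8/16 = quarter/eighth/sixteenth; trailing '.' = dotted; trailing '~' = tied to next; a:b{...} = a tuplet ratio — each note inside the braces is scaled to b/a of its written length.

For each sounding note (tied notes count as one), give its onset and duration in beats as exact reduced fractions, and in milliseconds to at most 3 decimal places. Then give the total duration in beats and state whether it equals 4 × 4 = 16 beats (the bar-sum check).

1) 0.0ms=0b +1132.075ms=2b
2) 1132.075ms=2b +1132.075ms=2b
3) 2264.151ms=4b +1132.075ms=2b
4) 3396.226ms=6b +161.725ms=2/7b
5) 3557.951ms=44/7b +161.725ms=2/7b
6) 3719.677ms=46/7b +161.725ms=2/7b
7) 3881.402ms=48/7b +161.725ms=2/7b
8) 4043.127ms=50/7b +161.725ms=2/7b
9) 4204.852ms=52/7b +161.725ms=2/7b
10) 4366.577ms=54/7b +161.725ms=2/7b
11) 4528.302ms=8b +849.057ms=3/2b
12) 5377.358ms=19/2b +849.057ms=3/2b
13) 6226.415ms=11b +188.679ms=1/3b
14) 6415.094ms=34/3b +188.679ms=1/3b
15) 6603.774ms=35/3b +188.679ms=1/3b
16) 6792.453ms=12b +1698.113ms=3b
17) 8490.566ms=15b +283.019ms=1/2b
18) 8773.585ms=31/2b +283.019ms=1/2b
Σ=16b of 16 (106bpm 4/4) — PASS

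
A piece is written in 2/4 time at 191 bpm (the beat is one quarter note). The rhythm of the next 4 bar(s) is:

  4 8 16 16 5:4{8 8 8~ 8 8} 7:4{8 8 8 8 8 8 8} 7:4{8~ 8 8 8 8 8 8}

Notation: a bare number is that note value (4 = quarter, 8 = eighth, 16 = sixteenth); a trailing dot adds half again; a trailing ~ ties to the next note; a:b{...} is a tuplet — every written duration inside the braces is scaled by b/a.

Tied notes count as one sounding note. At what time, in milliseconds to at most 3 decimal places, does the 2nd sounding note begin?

note 2 onset = 1b = 314.136ms

1. 0.0ms @ 0 + 314.136ms (1)
2. 314.136ms @ 1 + 157.068ms (1/2)
3. 471.204ms @ 3/2 + 78.534ms (1/4)
4. 549.738ms @ 7/4 + 78.534ms (1/4)
5. 628.272ms @ 2 + 125.654ms (2/5)
6. 753.927ms @ 12/5 + 125.654ms (2/5)
7. 879.581ms @ 14/5 + 251.309ms (4/5)
8. 1130.89ms @ 18/5 + 125.654ms (2/5)
9. 1256.545ms @ 4 + 89.753ms (2/7)
10. 1346.298ms @ 30/7 + 89.753ms (2/7)
11. 1436.051ms @ 32/7 + 89.753ms (2/7)
12. 1525.804ms @ 34/7 + 89.753ms (2/7)
13. 1615.557ms @ 36/7 + 89.753ms (2/7)
14. 1705.31ms @ 38/7 + 89.753ms (2/7)
15. 1795.064ms @ 40/7 + 89.753ms (2/7)
16. 1884.817ms @ 6 + 179.506ms (4/7)
17. 2064.323ms @ 46/7 + 89.753ms (2/7)
18. 2154.076ms @ 48/7 + 89.753ms (2/7)
19. 2243.829ms @ 50/7 + 89.753ms (2/7)
20. 2333.583ms @ 52/7 + 89.753ms (2/7)
21. 2423.336ms @ 54/7 + 89.753ms (2/7)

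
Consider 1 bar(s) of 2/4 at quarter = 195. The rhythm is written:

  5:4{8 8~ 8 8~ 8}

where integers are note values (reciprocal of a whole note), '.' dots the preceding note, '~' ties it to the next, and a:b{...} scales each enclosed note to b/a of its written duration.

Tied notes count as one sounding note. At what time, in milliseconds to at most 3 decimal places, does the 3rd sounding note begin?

note 3 onset = 6/5b = 369.231ms

1. 0.0ms @ 0 + 123.077ms (2/5)
2. 123.077ms @ 2/5 + 246.154ms (4/5)
3. 369.231ms @ 6/5 + 246.154ms (4/5)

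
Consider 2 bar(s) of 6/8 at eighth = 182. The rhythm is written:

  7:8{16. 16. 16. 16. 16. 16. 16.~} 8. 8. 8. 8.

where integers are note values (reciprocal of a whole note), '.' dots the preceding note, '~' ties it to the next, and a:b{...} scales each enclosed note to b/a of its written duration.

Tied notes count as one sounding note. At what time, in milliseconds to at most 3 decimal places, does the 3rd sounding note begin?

note 3 onset = 12/7b = 565.149ms

1. 0.0ms @ 0 + 282.575ms (6/7)
2. 282.575ms @ 6/7 + 282.575ms (6/7)
3. 565.149ms @ 12/7 + 282.575ms (6/7)
4. 847.724ms @ 18/7 + 282.575ms (6/7)
5. 1130.298ms @ 24/7 + 282.575ms (6/7)
6. 1412.873ms @ 30/7 + 282.575ms (6/7)
7. 1695.447ms @ 36/7 + 777.08ms (33/14)
8. 2472.527ms @ 15/2 + 494.505ms (3/2)
9. 2967.033ms @ 9 + 494.505ms (3/2)
10. 3461.538ms @ 21/2 + 494.505ms (3/2)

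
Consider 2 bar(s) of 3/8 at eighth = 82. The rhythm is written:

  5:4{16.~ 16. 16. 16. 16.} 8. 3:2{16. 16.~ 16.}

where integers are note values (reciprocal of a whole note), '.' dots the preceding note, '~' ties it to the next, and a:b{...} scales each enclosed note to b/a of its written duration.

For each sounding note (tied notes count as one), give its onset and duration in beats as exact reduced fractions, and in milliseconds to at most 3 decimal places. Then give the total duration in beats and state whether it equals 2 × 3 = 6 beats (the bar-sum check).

1) 0.0ms=0b +878.049ms=6/5b
2) 878.049ms=6/5b +439.024ms=3/5b
3) 1317.073ms=9/5b +439.024ms=3/5b
4) 1756.098ms=12/5b +439.024ms=3/5b
5) 2195.122ms=3b +1097.561ms=3/2b
6) 3292.683ms=9/2b +365.854ms=1/2b
7) 3658.537ms=5b +731.707ms=1b
Σ=6b of 6 (82bpm 3/8) — PASS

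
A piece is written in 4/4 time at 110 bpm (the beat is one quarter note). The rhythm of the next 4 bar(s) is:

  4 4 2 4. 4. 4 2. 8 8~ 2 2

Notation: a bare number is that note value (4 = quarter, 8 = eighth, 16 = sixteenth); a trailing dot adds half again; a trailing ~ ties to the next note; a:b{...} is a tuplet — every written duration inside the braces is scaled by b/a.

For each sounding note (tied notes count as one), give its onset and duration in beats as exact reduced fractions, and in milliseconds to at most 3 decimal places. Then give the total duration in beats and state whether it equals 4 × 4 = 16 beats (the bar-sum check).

1) 0.0ms=0b +545.455ms=1b
2) 545.455ms=1b +545.455ms=1b
3) 1090.909ms=2b +1090.909ms=2b
4) 2181.818ms=4b +818.182ms=3/2b
5) 3000.0ms=11/2b +818.182ms=3/2b
6) 3818.182ms=7b +545.455ms=1b
7) 4363.636ms=8b +1636.364ms=3b
8) 6000.0ms=11b +272.727ms=1/2b
9) 6272.727ms=23/2b +1363.636ms=5/2b
10) 7636.364ms=14b +1090.909ms=2b
Σ=16b of 16 (110bpm 4/4) — PASS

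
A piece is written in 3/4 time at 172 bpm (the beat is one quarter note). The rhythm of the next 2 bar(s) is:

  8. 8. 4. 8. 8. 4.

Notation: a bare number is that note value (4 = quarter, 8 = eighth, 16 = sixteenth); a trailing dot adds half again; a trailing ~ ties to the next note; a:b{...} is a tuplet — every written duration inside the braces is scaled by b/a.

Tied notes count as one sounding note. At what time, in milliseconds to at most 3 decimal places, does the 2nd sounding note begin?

note 2 onset = 3/4b = 261.628ms

1. 0.0ms @ 0 + 261.628ms (3/4)
2. 261.628ms @ 3/4 + 261.628ms (3/4)
3. 523.256ms @ 3/2 + 523.256ms (3/2)
4. 1046.512ms @ 3 + 261.628ms (3/4)
5. 1308.14ms @ 15/4 + 261.628ms (3/4)
6. 1569.767ms @ 9/2 + 523.256ms (3/2)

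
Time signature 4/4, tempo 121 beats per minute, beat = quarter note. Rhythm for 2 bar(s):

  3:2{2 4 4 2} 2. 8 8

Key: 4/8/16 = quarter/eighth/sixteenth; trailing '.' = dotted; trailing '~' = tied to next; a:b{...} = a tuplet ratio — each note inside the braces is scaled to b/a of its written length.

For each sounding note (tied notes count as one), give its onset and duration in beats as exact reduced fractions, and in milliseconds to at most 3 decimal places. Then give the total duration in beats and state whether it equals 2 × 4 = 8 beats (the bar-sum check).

1) 0.0ms=0b +661.157ms=4/3b
2) 661.157ms=4/3b +330.579ms=2/3b
3) 991.736ms=2b +330.579ms=2/3b
4) 1322.314ms=8/3b +661.157ms=4/3b
5) 1983.471ms=4b +1487.603ms=3b
6) 3471.074ms=7b +247.934ms=1/2b
7) 3719.008ms=15/2b +247.934ms=1/2b
Σ=8b of 8 (121bpm 4/4) — PASS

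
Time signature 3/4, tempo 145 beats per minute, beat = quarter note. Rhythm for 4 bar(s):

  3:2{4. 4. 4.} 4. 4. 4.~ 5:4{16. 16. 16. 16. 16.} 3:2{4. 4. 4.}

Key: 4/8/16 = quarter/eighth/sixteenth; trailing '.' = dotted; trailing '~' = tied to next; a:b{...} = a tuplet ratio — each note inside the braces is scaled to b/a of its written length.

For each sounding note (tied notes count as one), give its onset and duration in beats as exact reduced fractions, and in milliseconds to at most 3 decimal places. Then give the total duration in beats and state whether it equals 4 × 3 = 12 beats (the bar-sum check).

1) 0.0ms=0b +413.793ms=1b
2) 413.793ms=1b +413.793ms=1b
3) 827.586ms=2b +413.793ms=1b
4) 1241.379ms=3b +620.69ms=3/2b
5) 1862.069ms=9/2b +620.69ms=3/2b
6) 2482.759ms=6b +744.828ms=9/5b
7) 3227.586ms=39/5b +124.138ms=3/10b
8) 3351.724ms=81/10b +124.138ms=3/10b
9) 3475.862ms=42/5b +124.138ms=3/10b
10) 3600.0ms=87/10b +124.138ms=3/10b
11) 3724.138ms=9b +413.793ms=1b
12) 4137.931ms=10b +413.793ms=1b
13) 4551.724ms=11b +413.793ms=1b
Σ=12b of 12 (145bpm 3/4) — PASS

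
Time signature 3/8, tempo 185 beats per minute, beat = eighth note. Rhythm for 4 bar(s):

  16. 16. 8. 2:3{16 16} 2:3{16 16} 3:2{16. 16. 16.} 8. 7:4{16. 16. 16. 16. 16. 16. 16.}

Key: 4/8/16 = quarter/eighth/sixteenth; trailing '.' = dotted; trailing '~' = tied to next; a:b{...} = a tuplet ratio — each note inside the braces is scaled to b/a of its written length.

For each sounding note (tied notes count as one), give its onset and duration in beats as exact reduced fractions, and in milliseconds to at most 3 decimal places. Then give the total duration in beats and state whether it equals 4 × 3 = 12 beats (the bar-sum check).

1) 0.0ms=0b +243.243ms=3/4b
2) 243.243ms=3/4b +243.243ms=3/4b
3) 486.486ms=3/2b +486.486ms=3/2b
4) 972.973ms=3b +243.243ms=3/4b
5) 1216.216ms=15/4b +243.243ms=3/4b
6) 1459.459ms=9/2b +243.243ms=3/4b
7) 1702.703ms=21/4b +243.243ms=3/4b
8) 1945.946ms=6b +162.162ms=1/2b
9) 2108.108ms=13/2b +162.162ms=1/2b
10) 2270.27ms=7b +162.162ms=1/2b
11) 2432.432ms=15/2b +486.486ms=3/2b
12) 2918.919ms=9b +138.996ms=3/7b
13) 3057.915ms=66/7b +138.996ms=3/7b
14) 3196.911ms=69/7b +138.996ms=3/7b
15) 3335.907ms=72/7b +138.996ms=3/7b
16) 3474.903ms=75/7b +138.996ms=3/7b
17) 3613.9ms=78/7b +138.996ms=3/7b
18) 3752.896ms=81/7b +138.996ms=3/7b
Σ=12b of 12 (185bpm 3/8) — PASS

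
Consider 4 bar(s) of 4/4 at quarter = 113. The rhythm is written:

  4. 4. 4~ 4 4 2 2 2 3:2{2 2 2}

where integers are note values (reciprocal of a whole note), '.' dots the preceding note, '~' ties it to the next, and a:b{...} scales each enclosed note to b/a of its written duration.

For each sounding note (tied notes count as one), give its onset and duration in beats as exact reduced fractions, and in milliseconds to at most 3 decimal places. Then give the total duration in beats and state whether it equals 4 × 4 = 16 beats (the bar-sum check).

1) 0.0ms=0b +796.46ms=3/2b
2) 796.46ms=3/2b +796.46ms=3/2b
3) 1592.92ms=3b +1061.947ms=2b
4) 2654.867ms=5b +530.973ms=1b
5) 3185.841ms=6b +1061.947ms=2b
6) 4247.788ms=8b +1061.947ms=2b
7) 5309.735ms=10b +1061.947ms=2b
8) 6371.681ms=12b +707.965ms=4/3b
9) 7079.646ms=40/3b +707.965ms=4/3b
10) 7787.611ms=44/3b +707.965ms=4/3b
Σ=16b of 16 (113bpm 4/4) — PASS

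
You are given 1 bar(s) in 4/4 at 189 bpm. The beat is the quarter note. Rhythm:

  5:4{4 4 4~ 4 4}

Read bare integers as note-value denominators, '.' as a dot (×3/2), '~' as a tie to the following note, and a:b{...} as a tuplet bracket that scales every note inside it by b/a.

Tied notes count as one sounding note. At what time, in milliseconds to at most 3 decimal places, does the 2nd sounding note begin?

1. 0.0ms @ 0 + 253.968ms (4/5)
2. 253.968ms @ 4/5 + 253.968ms (4/5)
3. 507.937ms @ 8/5 + 507.937ms (8/5)
4. 1015.873ms @ 16/5 + 253.968ms (4/5)

note 2 onset = 4/5b = 253.968ms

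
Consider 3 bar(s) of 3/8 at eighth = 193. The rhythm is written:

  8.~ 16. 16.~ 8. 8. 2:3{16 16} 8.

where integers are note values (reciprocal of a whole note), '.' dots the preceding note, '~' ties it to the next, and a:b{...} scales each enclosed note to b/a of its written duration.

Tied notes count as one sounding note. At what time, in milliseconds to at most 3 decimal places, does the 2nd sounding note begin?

note 2 onset = 9/4b = 699.482ms

1. 0.0ms @ 0 + 699.482ms (9/4)
2. 699.482ms @ 9/4 + 699.482ms (9/4)
3. 1398.964ms @ 9/2 + 466.321ms (3/2)
4. 1865.285ms @ 6 + 233.161ms (3/4)
5. 2098.446ms @ 27/4 + 233.161ms (3/4)
6. 2331.606ms @ 15/2 + 466.321ms (3/2)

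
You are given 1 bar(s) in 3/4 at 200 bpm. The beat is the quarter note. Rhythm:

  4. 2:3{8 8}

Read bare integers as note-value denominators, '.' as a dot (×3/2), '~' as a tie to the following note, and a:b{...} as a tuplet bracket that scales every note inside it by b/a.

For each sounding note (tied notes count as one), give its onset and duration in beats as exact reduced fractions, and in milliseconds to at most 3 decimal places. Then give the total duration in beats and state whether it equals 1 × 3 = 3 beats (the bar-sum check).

1) 0.0ms=0b +450.0ms=3/2b
2) 450.0ms=3/2b +225.0ms=3/4b
3) 675.0ms=9/4b +225.0ms=3/4b
Σ=3b of 3 (200bpm 3/4) — PASS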